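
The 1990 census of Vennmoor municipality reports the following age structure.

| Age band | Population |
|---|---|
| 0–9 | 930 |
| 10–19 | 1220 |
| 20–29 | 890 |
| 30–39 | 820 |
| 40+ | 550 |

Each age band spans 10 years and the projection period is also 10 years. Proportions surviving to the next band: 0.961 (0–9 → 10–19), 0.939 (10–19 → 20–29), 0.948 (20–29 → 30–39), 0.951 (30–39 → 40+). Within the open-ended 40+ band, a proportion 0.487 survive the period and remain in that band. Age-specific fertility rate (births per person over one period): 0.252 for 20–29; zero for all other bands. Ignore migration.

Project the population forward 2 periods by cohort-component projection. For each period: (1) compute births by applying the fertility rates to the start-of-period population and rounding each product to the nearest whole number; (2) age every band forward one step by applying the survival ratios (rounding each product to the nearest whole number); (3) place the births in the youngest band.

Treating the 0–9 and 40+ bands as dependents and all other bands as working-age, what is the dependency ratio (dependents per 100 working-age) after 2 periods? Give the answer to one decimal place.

74.9

After projecting period 1:
Births: 890 × 0.252 = 224
10–19: 930 × 0.961 = 894
20–29: 1220 × 0.939 = 1146
30–39: 890 × 0.948 = 844
40+: 820 × 0.951 + 550 × 0.487 = 780 + 268 = 1048
Population now: 0–9=224, 10–19=894, 20–29=1146, 30–39=844, 40+=1048
After projecting period 2:
Births: 1146 × 0.252 = 289
10–19: 224 × 0.961 = 215
20–29: 894 × 0.939 = 839
30–39: 1146 × 0.948 = 1086
40+: 844 × 0.951 + 1048 × 0.487 = 803 + 510 = 1313
Population now: 0–9=289, 10–19=215, 20–29=839, 30–39=1086, 40+=1313
Dependents (band 0–9 + band 40+) = 289 + 1313 = 1602; working-age = 2140; ratio = 1602/2140 × 100 = 74.9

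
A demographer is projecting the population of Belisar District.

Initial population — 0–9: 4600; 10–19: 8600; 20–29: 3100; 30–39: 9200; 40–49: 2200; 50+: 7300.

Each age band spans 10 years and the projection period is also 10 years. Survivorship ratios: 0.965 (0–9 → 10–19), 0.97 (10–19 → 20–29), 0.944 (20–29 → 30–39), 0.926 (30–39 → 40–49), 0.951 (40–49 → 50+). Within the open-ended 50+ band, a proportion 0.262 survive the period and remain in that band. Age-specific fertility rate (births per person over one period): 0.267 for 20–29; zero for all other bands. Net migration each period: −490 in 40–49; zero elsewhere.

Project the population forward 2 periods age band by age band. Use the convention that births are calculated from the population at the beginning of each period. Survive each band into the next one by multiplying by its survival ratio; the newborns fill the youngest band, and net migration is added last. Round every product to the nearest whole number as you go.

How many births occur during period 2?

2227

Let band 1 be 0–9 through band 6 = 50+.
[period 1]
Births: 3100 × 0.267 = 828
Band 2: 4600 × 0.965 = 4439
Band 3: 8600 × 0.97 = 8342
Band 4: 3100 × 0.944 = 2926
Band 5: 9200 × 0.926 = 8519
Band 6: 2200 × 0.951 + 7300 × 0.262 = 2092 + 1913 = 4005
Net migration: Band 5 − 490 → 8029
End of period: [828, 4439, 8342, 2926, 8029, 4005]
[period 2]
Births: 8342 × 0.267 = 2227
Band 2: 828 × 0.965 = 799
Band 3: 4439 × 0.97 = 4306
Band 4: 8342 × 0.944 = 7875
Band 5: 2926 × 0.926 = 2709
Band 6: 8029 × 0.951 + 4005 × 0.262 = 7636 + 1049 = 8685
Net migration: Band 5 − 490 → 2219
End of period: [2227, 799, 4306, 7875, 2219, 8685]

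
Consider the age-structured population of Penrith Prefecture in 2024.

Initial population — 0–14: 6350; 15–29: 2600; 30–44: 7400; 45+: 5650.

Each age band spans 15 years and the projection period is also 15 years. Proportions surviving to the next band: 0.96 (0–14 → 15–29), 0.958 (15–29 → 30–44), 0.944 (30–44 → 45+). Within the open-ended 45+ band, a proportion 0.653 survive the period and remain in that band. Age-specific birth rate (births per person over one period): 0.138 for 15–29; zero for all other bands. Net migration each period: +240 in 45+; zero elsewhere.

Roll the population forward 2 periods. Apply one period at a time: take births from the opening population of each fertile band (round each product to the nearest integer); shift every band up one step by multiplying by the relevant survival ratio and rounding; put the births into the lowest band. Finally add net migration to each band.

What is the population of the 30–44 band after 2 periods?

Period 1.
Births: 2600 * 0.138 = 359
15–29: 6350 * 0.96 = 6096
30–44: 2600 * 0.958 = 2491
45+: 7400 * 0.944 + 5650 * 0.653 = 6986 + 3689 = 10675
Net migration: 45+ + 240 → 10915
End of period: [359, 6096, 2491, 10915]
Period 2.
Births: 6096 * 0.138 = 841
15–29: 359 * 0.96 = 345
30–44: 6096 * 0.958 = 5840
45+: 2491 * 0.944 + 10915 * 0.653 = 2352 + 7127 = 9479
Net migration: 45+ + 240 → 9719
End of period: [841, 345, 5840, 9719]

5840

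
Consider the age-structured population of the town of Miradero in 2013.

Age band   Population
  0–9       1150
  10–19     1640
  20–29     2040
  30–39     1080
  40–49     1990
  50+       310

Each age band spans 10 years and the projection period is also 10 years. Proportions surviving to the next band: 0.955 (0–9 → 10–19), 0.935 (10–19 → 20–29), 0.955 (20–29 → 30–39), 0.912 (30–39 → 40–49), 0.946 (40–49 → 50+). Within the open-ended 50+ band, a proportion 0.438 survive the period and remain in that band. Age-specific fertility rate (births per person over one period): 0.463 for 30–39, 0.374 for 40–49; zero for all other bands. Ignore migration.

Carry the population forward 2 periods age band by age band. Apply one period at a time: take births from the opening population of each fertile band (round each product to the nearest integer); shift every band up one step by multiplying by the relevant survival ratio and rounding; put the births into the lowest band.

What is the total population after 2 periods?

— Period 1 —
Births: 1080 * 0.463 = 500  |  1990 * 0.374 = 744 → 1244
10–19: 1150 * 0.955 = 1098
20–29: 1640 * 0.935 = 1533
30–39: 2040 * 0.955 = 1948
40–49: 1080 * 0.912 = 985
50+: 1990 * 0.946 + 310 * 0.438 = 1883 + 136 = 2019
Giving 1244 / 1098 / 1533 / 1948 / 985 / 2019.
— Period 2 —
Births: 1948 * 0.463 = 902  |  985 * 0.374 = 368 → 1270
10–19: 1244 * 0.955 = 1188
20–29: 1098 * 0.935 = 1027
30–39: 1533 * 0.955 = 1464
40–49: 1948 * 0.912 = 1777
50+: 985 * 0.946 + 2019 * 0.438 = 932 + 884 = 1816
Giving 1270 / 1188 / 1027 / 1464 / 1777 / 1816.
Total after period 2: 1270 + 1188 + 1027 + 1464 + 1777 + 1816 = 8542

8542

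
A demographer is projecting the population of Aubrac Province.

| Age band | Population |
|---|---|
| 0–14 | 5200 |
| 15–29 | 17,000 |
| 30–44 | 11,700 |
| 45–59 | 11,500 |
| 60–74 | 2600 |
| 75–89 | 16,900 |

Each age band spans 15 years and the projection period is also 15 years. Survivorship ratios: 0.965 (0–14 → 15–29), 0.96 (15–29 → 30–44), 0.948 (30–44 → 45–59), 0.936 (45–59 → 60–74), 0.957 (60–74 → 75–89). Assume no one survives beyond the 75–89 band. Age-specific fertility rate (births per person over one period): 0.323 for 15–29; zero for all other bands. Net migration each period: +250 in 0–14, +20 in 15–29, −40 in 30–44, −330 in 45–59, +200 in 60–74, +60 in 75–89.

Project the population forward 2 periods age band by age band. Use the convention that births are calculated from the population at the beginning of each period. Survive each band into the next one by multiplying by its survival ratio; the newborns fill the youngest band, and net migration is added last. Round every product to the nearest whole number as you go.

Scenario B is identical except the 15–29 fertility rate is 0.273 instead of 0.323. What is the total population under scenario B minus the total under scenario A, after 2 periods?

(Bands numbered youngest = 1 to oldest = 6.)
Period 1.
Births: 17000 × 0.323 = 5491
Band 2: 5200 × 0.965 = 5018
Band 3: 17000 × 0.96 = 16320
Band 4: 11700 × 0.948 = 11092
Band 5: 11500 × 0.936 = 10764
Band 6: 2600 × 0.957 = 2488
Net migration: Band 1 + 250 → 5741; Band 2 + 20 → 5038; Band 3 − 40 → 16280; Band 4 − 330 → 10762; Band 5 + 200 → 10964; Band 6 + 60 → 2548
Giving 5741 / 5038 / 16280 / 10762 / 10964 / 2548.
Period 2.
Births: 5038 × 0.323 = 1627
Band 2: 5741 × 0.965 = 5540
Band 3: 5038 × 0.96 = 4836
Band 4: 16280 × 0.948 = 15433
Band 5: 10762 × 0.936 = 10073
Band 6: 10964 × 0.957 = 10493
Net migration: Band 1 + 250 → 1877; Band 2 + 20 → 5560; Band 3 − 40 → 4796; Band 4 − 330 → 15103; Band 5 + 200 → 10273; Band 6 + 60 → 10553
Giving 1877 / 5560 / 4796 / 15103 / 10273 / 10553.
Scenario A total after 2 periods: 48162
Scenario B projection —
Period 1.
Births: 17000 × 0.273 = 4641
Band 2: 5200 × 0.965 = 5018
Band 3: 17000 × 0.96 = 16320
Band 4: 11700 × 0.948 = 11092
Band 5: 11500 × 0.936 = 10764
Band 6: 2600 × 0.957 = 2488
Net migration: Band 1 + 250 → 4891; Band 2 + 20 → 5038; Band 3 − 40 → 16280; Band 4 − 330 → 10762; Band 5 + 200 → 10964; Band 6 + 60 → 2548
Giving 4891 / 5038 / 16280 / 10762 / 10964 / 2548.
Period 2.
Births: 5038 × 0.273 = 1375
Band 2: 4891 × 0.965 = 4720
Band 3: 5038 × 0.96 = 4836
Band 4: 16280 × 0.948 = 15433
Band 5: 10762 × 0.936 = 10073
Band 6: 10964 × 0.957 = 10493
Net migration: Band 1 + 250 → 1625; Band 2 + 20 → 4740; Band 3 − 40 → 4796; Band 4 − 330 → 15103; Band 5 + 200 → 10273; Band 6 + 60 → 10553
Giving 1625 / 4740 / 4796 / 15103 / 10273 / 10553.
Scenario B total after 2 periods: 47090
Difference B − A = 47090 − 48162 = -1072

-1072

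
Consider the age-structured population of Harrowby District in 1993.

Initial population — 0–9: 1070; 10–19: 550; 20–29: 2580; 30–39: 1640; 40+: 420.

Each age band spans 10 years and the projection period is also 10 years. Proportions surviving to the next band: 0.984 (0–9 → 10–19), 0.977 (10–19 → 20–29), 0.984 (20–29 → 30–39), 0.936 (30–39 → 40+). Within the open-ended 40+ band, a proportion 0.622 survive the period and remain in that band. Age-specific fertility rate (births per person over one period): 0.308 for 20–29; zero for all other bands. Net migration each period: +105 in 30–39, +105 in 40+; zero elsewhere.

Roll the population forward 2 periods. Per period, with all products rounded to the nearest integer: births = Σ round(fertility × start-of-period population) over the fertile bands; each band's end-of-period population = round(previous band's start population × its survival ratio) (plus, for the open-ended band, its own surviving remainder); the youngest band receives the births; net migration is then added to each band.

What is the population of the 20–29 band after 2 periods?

1029

Period 1.
Births: 2580 × 0.308 = 795
10–19: 1070 × 0.984 = 1053
20–29: 550 × 0.977 = 537
30–39: 2580 × 0.984 = 2539
40+: 1640 × 0.936 + 420 × 0.622 = 1535 + 261 = 1796
Net migration: 30–39 + 105 → 2644; 40+ + 105 → 1901
Giving 795 / 1053 / 537 / 2644 / 1901.
Period 2.
Births: 537 × 0.308 = 165
10–19: 795 × 0.984 = 782
20–29: 1053 × 0.977 = 1029
30–39: 537 × 0.984 = 528
40+: 2644 × 0.936 + 1901 × 0.622 = 2475 + 1182 = 3657
Net migration: 30–39 + 105 → 633; 40+ + 105 → 3762
Giving 165 / 782 / 1029 / 633 / 3762.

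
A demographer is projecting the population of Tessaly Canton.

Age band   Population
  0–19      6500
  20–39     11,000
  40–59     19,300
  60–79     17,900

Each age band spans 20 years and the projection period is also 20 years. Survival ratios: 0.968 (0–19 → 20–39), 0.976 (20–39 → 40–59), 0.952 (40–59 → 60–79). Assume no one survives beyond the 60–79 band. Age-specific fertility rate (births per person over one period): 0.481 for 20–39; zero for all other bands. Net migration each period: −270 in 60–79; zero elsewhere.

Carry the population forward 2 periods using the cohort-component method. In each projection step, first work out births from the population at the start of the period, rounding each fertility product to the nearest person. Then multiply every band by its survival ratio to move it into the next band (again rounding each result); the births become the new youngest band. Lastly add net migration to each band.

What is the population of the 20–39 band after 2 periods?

5122

Period 1.
Births: 11000 × 0.481 = 5291
20–39: 6500 × 0.968 = 6292
40–59: 11000 × 0.976 = 10736
60–79: 19300 × 0.952 = 18374
Net migration: 60–79 − 270 → 18104
Population now: 0–19=5291, 20–39=6292, 40–59=10736, 60–79=18104
Period 2.
Births: 6292 × 0.481 = 3026
20–39: 5291 × 0.968 = 5122
40–59: 6292 × 0.976 = 6141
60–79: 10736 × 0.952 = 10221
Net migration: 60–79 − 270 → 9951
Population now: 0–19=3026, 20–39=5122, 40–59=6141, 60–79=9951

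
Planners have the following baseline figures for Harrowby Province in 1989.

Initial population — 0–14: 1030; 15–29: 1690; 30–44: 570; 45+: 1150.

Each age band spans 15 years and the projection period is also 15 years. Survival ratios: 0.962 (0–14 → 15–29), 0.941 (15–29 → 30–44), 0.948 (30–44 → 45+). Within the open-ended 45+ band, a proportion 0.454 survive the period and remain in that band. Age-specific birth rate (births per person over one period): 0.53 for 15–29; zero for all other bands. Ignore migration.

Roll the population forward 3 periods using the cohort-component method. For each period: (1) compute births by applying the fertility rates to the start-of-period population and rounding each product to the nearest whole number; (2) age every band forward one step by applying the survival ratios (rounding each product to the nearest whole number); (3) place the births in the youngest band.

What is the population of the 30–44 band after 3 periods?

— Period 1 —
Births: 1690 * 0.53 = 896
15–29: 1030 * 0.962 = 991
30–44: 1690 * 0.941 = 1590
45+: 570 * 0.948 + 1150 * 0.454 = 540 + 522 = 1062
→ [896, 991, 1590, 1062]
— Period 2 —
Births: 991 * 0.53 = 525
15–29: 896 * 0.962 = 862
30–44: 991 * 0.941 = 933
45+: 1590 * 0.948 + 1062 * 0.454 = 1507 + 482 = 1989
→ [525, 862, 933, 1989]
— Period 3 —
Births: 862 * 0.53 = 457
15–29: 525 * 0.962 = 505
30–44: 862 * 0.941 = 811
45+: 933 * 0.948 + 1989 * 0.454 = 884 + 903 = 1787
→ [457, 505, 811, 1787]

811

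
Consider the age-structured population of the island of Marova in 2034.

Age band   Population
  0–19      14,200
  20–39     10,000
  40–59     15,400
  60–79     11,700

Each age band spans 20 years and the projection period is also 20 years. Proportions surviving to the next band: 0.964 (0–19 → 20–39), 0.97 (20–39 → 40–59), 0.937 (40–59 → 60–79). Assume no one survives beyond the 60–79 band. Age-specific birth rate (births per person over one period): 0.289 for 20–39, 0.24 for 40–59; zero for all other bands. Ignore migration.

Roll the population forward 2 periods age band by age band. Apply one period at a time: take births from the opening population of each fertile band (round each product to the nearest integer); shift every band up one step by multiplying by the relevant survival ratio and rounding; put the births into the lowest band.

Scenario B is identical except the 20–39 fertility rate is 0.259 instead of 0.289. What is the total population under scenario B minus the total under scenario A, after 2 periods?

-700

— Period 1 —
Births: 10000 × 0.289 = 2890  |  15400 × 0.24 = 3696 ⇒ total 6586
20–39: 14200 × 0.964 = 13689
40–59: 10000 × 0.97 = 9700
60–79: 15400 × 0.937 = 14430
Giving 6586 / 13689 / 9700 / 14430.
— Period 2 —
Births: 13689 × 0.289 = 3956  |  9700 × 0.24 = 2328 ⇒ total 6284
20–39: 6586 × 0.964 = 6349
40–59: 13689 × 0.97 = 13278
60–79: 9700 × 0.937 = 9089
Giving 6284 / 6349 / 13278 / 9089.
Scenario A total after 2 periods: 35000
Scenario B projection —
— Period 1 —
Births: 10000 × 0.259 = 2590  |  15400 × 0.24 = 3696 ⇒ total 6286
20–39: 14200 × 0.964 = 13689
40–59: 10000 × 0.97 = 9700
60–79: 15400 × 0.937 = 14430
Giving 6286 / 13689 / 9700 / 14430.
— Period 2 —
Births: 13689 × 0.259 = 3545  |  9700 × 0.24 = 2328 ⇒ total 5873
20–39: 6286 × 0.964 = 6060
40–59: 13689 × 0.97 = 13278
60–79: 9700 × 0.937 = 9089
Giving 5873 / 6060 / 13278 / 9089.
Scenario B total after 2 periods: 34300
Difference B − A = 34300 − 35000 = -700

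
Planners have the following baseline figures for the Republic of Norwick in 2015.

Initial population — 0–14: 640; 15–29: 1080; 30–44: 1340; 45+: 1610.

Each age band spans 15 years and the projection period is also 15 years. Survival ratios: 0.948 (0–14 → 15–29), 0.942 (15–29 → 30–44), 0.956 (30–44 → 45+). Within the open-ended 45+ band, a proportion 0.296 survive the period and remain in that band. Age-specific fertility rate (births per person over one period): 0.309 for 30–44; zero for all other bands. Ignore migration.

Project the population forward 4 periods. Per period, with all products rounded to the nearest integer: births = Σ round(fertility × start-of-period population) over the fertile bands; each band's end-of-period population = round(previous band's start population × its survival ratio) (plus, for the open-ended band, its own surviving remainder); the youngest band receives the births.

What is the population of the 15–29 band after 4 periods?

Let group 1 be 0–14 through group 4 = 45+.
Period 1.
Births: 1340 * 0.309 = 414
Group 2: 640 * 0.948 = 607
Group 3: 1080 * 0.942 = 1017
Group 4: 1340 * 0.956 + 1610 * 0.296 = 1281 + 477 = 1758
Giving 414 / 607 / 1017 / 1758.
Period 2.
Births: 1017 * 0.309 = 314
Group 2: 414 * 0.948 = 392
Group 3: 607 * 0.942 = 572
Group 4: 1017 * 0.956 + 1758 * 0.296 = 972 + 520 = 1492
Giving 314 / 392 / 572 / 1492.
Period 3.
Births: 572 * 0.309 = 177
Group 2: 314 * 0.948 = 298
Group 3: 392 * 0.942 = 369
Group 4: 572 * 0.956 + 1492 * 0.296 = 547 + 442 = 989
Giving 177 / 298 / 369 / 989.
Period 4.
Births: 369 * 0.309 = 114
Group 2: 177 * 0.948 = 168
Group 3: 298 * 0.942 = 281
Group 4: 369 * 0.956 + 989 * 0.296 = 353 + 293 = 646
Giving 114 / 168 / 281 / 646.

168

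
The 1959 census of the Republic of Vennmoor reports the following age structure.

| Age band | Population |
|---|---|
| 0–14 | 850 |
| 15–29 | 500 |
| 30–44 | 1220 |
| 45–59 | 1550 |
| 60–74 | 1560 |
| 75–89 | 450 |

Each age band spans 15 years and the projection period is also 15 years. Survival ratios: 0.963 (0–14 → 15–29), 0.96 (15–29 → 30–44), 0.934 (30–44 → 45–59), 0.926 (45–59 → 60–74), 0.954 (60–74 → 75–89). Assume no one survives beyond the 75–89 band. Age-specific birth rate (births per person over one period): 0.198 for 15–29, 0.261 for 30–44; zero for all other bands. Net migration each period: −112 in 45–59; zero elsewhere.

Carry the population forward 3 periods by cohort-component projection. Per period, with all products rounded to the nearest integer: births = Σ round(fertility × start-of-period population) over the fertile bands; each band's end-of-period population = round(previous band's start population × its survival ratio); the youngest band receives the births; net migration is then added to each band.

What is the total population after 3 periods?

Period 1:
Births: 500 × 0.198 = 99 ; 1220 × 0.261 = 318 — total 417
15–29: 850 × 0.963 = 819
30–44: 500 × 0.96 = 480
45–59: 1220 × 0.934 = 1139
60–74: 1550 × 0.926 = 1435
75–89: 1560 × 0.954 = 1488
Net migration: 45–59 − 112 → 1027
Population now: 0–14=417, 15–29=819, 30–44=480, 45–59=1027, 60–74=1435, 75–89=1488
Period 2:
Births: 819 × 0.198 = 162 ; 480 × 0.261 = 125 — total 287
15–29: 417 × 0.963 = 402
30–44: 819 × 0.96 = 786
45–59: 480 × 0.934 = 448
60–74: 1027 × 0.926 = 951
75–89: 1435 × 0.954 = 1369
Net migration: 45–59 − 112 → 336
Population now: 0–14=287, 15–29=402, 30–44=786, 45–59=336, 60–74=951, 75–89=1369
Period 3:
Births: 402 × 0.198 = 80 ; 786 × 0.261 = 205 — total 285
15–29: 287 × 0.963 = 276
30–44: 402 × 0.96 = 386
45–59: 786 × 0.934 = 734
60–74: 336 × 0.926 = 311
75–89: 951 × 0.954 = 907
Net migration: 45–59 − 112 → 622
Population now: 0–14=285, 15–29=276, 30–44=386, 45–59=622, 60–74=311, 75–89=907
Total after period 3: 285 + 276 + 386 + 622 + 311 + 907 = 2787

2787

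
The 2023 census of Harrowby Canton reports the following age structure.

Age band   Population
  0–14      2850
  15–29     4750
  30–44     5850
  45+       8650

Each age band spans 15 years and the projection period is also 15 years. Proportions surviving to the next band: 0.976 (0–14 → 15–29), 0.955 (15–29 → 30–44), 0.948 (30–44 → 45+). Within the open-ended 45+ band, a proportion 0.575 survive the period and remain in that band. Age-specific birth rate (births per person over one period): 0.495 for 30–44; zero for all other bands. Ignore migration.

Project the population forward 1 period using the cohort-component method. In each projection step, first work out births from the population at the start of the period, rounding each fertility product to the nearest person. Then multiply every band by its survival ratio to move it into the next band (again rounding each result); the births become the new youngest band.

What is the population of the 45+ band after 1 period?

Period 1:
Births: 5850 * 0.495 = 2896
15–29: 2850 * 0.976 = 2782
30–44: 4750 * 0.955 = 4536
45+: 5850 * 0.948 + 8650 * 0.575 = 5546 + 4974 = 10520
Giving 2896 / 2782 / 4536 / 10520.

10520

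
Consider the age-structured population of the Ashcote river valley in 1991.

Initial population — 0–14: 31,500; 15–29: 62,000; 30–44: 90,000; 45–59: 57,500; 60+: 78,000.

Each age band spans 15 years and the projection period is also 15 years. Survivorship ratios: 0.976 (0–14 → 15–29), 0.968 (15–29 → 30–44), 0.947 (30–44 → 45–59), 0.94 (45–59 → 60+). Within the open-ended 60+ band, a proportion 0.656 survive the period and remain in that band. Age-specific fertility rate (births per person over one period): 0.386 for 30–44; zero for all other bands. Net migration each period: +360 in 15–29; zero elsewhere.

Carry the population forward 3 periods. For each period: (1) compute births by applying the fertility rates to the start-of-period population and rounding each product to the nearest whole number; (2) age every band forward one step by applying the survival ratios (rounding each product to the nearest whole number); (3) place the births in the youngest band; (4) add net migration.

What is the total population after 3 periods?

247534

Call the groups 1 to 5, youngest first.
Period 1.
Births: 90000 × 0.386 = 34740
Group 2: 31500 × 0.976 = 30744
Group 3: 62000 × 0.968 = 60016
Group 4: 90000 × 0.947 = 85230
Group 5: 57500 × 0.94 + 78000 × 0.656 = 54050 + 51168 = 105218
Net migration: Group 2 + 360 → 31104
Population now: 0–14=34740, 15–29=31104, 30–44=60016, 45–59=85230, 60+=105218
Period 2.
Births: 60016 × 0.386 = 23166
Group 2: 34740 × 0.976 = 33906
Group 3: 31104 × 0.968 = 30109
Group 4: 60016 × 0.947 = 56835
Group 5: 85230 × 0.94 + 105218 × 0.656 = 80116 + 69023 = 149139
Net migration: Group 2 + 360 → 34266
Population now: 0–14=23166, 15–29=34266, 30–44=30109, 45–59=56835, 60+=149139
Period 3.
Births: 30109 × 0.386 = 11622
Group 2: 23166 × 0.976 = 22610
Group 3: 34266 × 0.968 = 33169
Group 4: 30109 × 0.947 = 28513
Group 5: 56835 × 0.94 + 149139 × 0.656 = 53425 + 97835 = 151260
Net migration: Group 2 + 360 → 22970
Population now: 0–14=11622, 15–29=22970, 30–44=33169, 45–59=28513, 60+=151260
Total after period 3: 11622 + 22970 + 33169 + 28513 + 151260 = 247534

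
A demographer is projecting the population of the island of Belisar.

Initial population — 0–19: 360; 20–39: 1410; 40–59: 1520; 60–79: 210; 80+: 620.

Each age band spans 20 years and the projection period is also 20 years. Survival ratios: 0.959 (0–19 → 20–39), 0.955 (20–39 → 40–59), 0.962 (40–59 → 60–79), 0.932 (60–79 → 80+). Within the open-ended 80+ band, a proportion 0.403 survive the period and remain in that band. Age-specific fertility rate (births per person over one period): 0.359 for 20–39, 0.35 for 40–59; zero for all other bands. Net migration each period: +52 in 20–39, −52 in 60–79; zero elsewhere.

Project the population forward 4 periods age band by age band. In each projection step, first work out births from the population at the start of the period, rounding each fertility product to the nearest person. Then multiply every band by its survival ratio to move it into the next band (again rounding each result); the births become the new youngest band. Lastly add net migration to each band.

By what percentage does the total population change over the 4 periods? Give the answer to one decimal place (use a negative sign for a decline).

-11.6

After projecting period 1:
Births: 1410 * 0.359 = 506 ; 1520 * 0.35 = 532 ⇒ total 1038
20–39: 360 * 0.959 = 345
40–59: 1410 * 0.955 = 1347
60–79: 1520 * 0.962 = 1462
80+: 210 * 0.932 + 620 * 0.403 = 196 + 250 = 446
Net migration: 20–39 + 52 → 397; 60–79 − 52 → 1410
Population now: 0–19=1038, 20–39=397, 40–59=1347, 60–79=1410, 80+=446
After projecting period 2:
Births: 397 * 0.359 = 143 ; 1347 * 0.35 = 471 ⇒ total 614
20–39: 1038 * 0.959 = 995
40–59: 397 * 0.955 = 379
60–79: 1347 * 0.962 = 1296
80+: 1410 * 0.932 + 446 * 0.403 = 1314 + 180 = 1494
Net migration: 20–39 + 52 → 1047; 60–79 − 52 → 1244
Population now: 0–19=614, 20–39=1047, 40–59=379, 60–79=1244, 80+=1494
After projecting period 3:
Births: 1047 * 0.359 = 376 ; 379 * 0.35 = 133 ⇒ total 509
20–39: 614 * 0.959 = 589
40–59: 1047 * 0.955 = 1000
60–79: 379 * 0.962 = 365
80+: 1244 * 0.932 + 1494 * 0.403 = 1159 + 602 = 1761
Net migration: 20–39 + 52 → 641; 60–79 − 52 → 313
Population now: 0–19=509, 20–39=641, 40–59=1000, 60–79=313, 80+=1761
After projecting period 4:
Births: 641 * 0.359 = 230 ; 1000 * 0.35 = 350 ⇒ total 580
20–39: 509 * 0.959 = 488
40–59: 641 * 0.955 = 612
60–79: 1000 * 0.962 = 962
80+: 313 * 0.932 + 1761 * 0.403 = 292 + 710 = 1002
Net migration: 20–39 + 52 → 540; 60–79 − 52 → 910
Population now: 0–19=580, 20–39=540, 40–59=612, 60–79=910, 80+=1002
Total: 4120 → 3644; change = -476; percentage change = -11.6%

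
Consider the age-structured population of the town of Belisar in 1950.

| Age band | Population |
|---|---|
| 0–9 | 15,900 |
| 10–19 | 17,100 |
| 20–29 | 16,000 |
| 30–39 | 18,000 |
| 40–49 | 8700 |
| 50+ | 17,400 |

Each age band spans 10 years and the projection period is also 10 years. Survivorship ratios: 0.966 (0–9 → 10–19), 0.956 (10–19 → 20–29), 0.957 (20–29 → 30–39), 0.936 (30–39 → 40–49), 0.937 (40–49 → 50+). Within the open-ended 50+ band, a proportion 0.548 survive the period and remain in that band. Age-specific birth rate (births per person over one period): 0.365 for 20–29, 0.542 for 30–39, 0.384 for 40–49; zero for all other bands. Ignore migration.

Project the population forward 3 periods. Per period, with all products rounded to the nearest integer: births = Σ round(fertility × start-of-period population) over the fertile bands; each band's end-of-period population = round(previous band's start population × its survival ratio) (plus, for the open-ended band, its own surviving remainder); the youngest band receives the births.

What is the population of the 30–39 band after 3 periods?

— Period 1 —
Births: 16000 * 0.365 = 5840  |  18000 * 0.542 = 9756  |  8700 * 0.384 = 3341 ⇒ total 18937
10–19: 15900 * 0.966 = 15359
20–29: 17100 * 0.956 = 16348
30–39: 16000 * 0.957 = 15312
40–49: 18000 * 0.936 = 16848
50+: 8700 * 0.937 + 17400 * 0.548 = 8152 + 9535 = 17687
Population now: 0–9=18937, 10–19=15359, 20–29=16348, 30–39=15312, 40–49=16848, 50+=17687
— Period 2 —
Births: 16348 * 0.365 = 5967  |  15312 * 0.542 = 8299  |  16848 * 0.384 = 6470 ⇒ total 20736
10–19: 18937 * 0.966 = 18293
20–29: 15359 * 0.956 = 14683
30–39: 16348 * 0.957 = 15645
40–49: 15312 * 0.936 = 14332
50+: 16848 * 0.937 + 17687 * 0.548 = 15787 + 9692 = 25479
Population now: 0–9=20736, 10–19=18293, 20–29=14683, 30–39=15645, 40–49=14332, 50+=25479
— Period 3 —
Births: 14683 * 0.365 = 5359  |  15645 * 0.542 = 8480  |  14332 * 0.384 = 5503 ⇒ total 19342
10–19: 20736 * 0.966 = 20031
20–29: 18293 * 0.956 = 17488
30–39: 14683 * 0.957 = 14052
40–49: 15645 * 0.936 = 14644
50+: 14332 * 0.937 + 25479 * 0.548 = 13429 + 13962 = 27391
Population now: 0–9=19342, 10–19=20031, 20–29=17488, 30–39=14052, 40–49=14644, 50+=27391

14052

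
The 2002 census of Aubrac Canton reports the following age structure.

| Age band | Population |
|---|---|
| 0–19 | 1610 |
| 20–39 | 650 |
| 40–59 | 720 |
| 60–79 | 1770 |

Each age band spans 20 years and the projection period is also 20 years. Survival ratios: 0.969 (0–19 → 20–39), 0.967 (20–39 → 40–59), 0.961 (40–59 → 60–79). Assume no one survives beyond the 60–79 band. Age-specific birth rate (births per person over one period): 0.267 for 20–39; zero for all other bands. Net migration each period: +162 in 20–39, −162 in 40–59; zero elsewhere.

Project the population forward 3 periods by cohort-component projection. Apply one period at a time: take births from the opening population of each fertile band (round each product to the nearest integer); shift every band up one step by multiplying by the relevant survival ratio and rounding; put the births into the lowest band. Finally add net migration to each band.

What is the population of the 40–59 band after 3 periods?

158

After projecting period 1:
Births: 650 × 0.267 = 174
20–39: 1610 × 0.969 = 1560
40–59: 650 × 0.967 = 629
60–79: 720 × 0.961 = 692
Net migration: 20–39 + 162 → 1722; 40–59 − 162 → 467
Giving 174 / 1722 / 467 / 692.
After projecting period 2:
Births: 1722 × 0.267 = 460
20–39: 174 × 0.969 = 169
40–59: 1722 × 0.967 = 1665
60–79: 467 × 0.961 = 449
Net migration: 20–39 + 162 → 331; 40–59 − 162 → 1503
Giving 460 / 331 / 1503 / 449.
After projecting period 3:
Births: 331 × 0.267 = 88
20–39: 460 × 0.969 = 446
40–59: 331 × 0.967 = 320
60–79: 1503 × 0.961 = 1444
Net migration: 20–39 + 162 → 608; 40–59 − 162 → 158
Giving 88 / 608 / 158 / 1444.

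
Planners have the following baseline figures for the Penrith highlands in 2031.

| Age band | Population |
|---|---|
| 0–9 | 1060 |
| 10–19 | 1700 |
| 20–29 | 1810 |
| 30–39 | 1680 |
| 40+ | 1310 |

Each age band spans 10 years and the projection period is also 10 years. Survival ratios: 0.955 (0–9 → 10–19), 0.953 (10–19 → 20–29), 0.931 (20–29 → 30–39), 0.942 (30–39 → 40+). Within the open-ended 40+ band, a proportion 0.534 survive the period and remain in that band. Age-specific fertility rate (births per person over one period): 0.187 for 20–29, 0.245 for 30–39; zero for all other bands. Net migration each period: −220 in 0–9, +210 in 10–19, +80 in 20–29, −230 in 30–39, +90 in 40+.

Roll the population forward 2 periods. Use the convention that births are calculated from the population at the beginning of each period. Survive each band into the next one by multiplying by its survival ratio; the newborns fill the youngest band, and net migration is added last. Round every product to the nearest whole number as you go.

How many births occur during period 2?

674

Period 1.
Births: 1810 * 0.187 = 338 ; 1680 * 0.245 = 412 → total 750
10–19: 1060 * 0.955 = 1012
20–29: 1700 * 0.953 = 1620
30–39: 1810 * 0.931 = 1685
40+: 1680 * 0.942 + 1310 * 0.534 = 1583 + 700 = 2283
Net migration: 0–9 − 220 → 530; 10–19 + 210 → 1222; 20–29 + 80 → 1700; 30–39 − 230 → 1455; 40+ + 90 → 2373
End of period: [530, 1222, 1700, 1455, 2373]
Period 2.
Births: 1700 * 0.187 = 318 ; 1455 * 0.245 = 356 → total 674
10–19: 530 * 0.955 = 506
20–29: 1222 * 0.953 = 1165
30–39: 1700 * 0.931 = 1583
40+: 1455 * 0.942 + 2373 * 0.534 = 1371 + 1267 = 2638
Net migration: 0–9 − 220 → 454; 10–19 + 210 → 716; 20–29 + 80 → 1245; 30–39 − 230 → 1353; 40+ + 90 → 2728
End of period: [454, 716, 1245, 1353, 2728]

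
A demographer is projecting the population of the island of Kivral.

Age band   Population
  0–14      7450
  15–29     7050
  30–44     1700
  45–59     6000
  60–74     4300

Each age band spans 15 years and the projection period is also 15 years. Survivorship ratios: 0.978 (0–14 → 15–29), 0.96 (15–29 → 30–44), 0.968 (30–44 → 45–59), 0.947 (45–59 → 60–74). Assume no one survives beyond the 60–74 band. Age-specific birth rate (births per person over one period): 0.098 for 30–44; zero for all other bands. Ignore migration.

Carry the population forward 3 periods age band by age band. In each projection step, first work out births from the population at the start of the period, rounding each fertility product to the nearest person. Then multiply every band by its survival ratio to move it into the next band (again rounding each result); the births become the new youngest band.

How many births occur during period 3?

Let group 1 be 0–14 through group 5 = 60–74.
Period 1.
Births: 1700 × 0.098 = 167
Group 2: 7450 × 0.978 = 7286
Group 3: 7050 × 0.96 = 6768
Group 4: 1700 × 0.968 = 1646
Group 5: 6000 × 0.947 = 5682
Population now: 0–14=167, 15–29=7286, 30–44=6768, 45–59=1646, 60–74=5682
Period 2.
Births: 6768 × 0.098 = 663
Group 2: 167 × 0.978 = 163
Group 3: 7286 × 0.96 = 6995
Group 4: 6768 × 0.968 = 6551
Group 5: 1646 × 0.947 = 1559
Population now: 0–14=663, 15–29=163, 30–44=6995, 45–59=6551, 60–74=1559
Period 3.
Births: 6995 × 0.098 = 686
Group 2: 663 × 0.978 = 648
Group 3: 163 × 0.96 = 156
Group 4: 6995 × 0.968 = 6771
Group 5: 6551 × 0.947 = 6204
Population now: 0–14=686, 15–29=648, 30–44=156, 45–59=6771, 60–74=6204

686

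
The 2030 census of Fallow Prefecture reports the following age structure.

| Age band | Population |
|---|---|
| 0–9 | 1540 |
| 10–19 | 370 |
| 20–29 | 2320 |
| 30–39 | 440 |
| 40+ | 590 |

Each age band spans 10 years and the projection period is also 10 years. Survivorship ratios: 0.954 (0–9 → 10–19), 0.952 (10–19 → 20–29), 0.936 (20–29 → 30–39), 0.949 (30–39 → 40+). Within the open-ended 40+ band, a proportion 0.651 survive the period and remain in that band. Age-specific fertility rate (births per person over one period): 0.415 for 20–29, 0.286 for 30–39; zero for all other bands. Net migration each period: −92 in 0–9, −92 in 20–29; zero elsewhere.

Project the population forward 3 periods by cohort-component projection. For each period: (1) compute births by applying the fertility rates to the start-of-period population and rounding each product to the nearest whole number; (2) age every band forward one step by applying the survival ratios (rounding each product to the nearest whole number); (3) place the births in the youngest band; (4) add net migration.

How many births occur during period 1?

Call the bands 1 to 5, youngest first.
— Period 1 —
Births: 2320 × 0.415 = 963 ; 440 × 0.286 = 126 ⇒ total 1089
Band 2: 1540 × 0.954 = 1469
Band 3: 370 × 0.952 = 352
Band 4: 2320 × 0.936 = 2172
Band 5: 440 × 0.949 + 590 × 0.651 = 418 + 384 = 802
Net migration: Band 1 − 92 → 997; Band 3 − 92 → 260
Giving 997 / 1469 / 260 / 2172 / 802.

1089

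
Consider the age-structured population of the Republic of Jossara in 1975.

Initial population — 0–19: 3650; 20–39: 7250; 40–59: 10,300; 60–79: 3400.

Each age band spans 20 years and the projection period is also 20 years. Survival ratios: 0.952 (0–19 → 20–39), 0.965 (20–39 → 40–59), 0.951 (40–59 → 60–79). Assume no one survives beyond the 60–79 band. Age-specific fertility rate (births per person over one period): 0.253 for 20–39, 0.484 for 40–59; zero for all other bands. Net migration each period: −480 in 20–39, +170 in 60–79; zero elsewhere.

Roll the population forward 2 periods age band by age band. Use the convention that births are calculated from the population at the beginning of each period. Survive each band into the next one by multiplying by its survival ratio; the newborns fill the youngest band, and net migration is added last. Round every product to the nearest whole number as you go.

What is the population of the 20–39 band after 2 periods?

6012

Period 1.
Births: 7250 × 0.253 = 1834, 10300 × 0.484 = 4985 → total 6819
20–39: 3650 × 0.952 = 3475
40–59: 7250 × 0.965 = 6996
60–79: 10300 × 0.951 = 9795
Net migration: 20–39 − 480 → 2995; 60–79 + 170 → 9965
End of period: [6819, 2995, 6996, 9965]
Period 2.
Births: 2995 × 0.253 = 758, 6996 × 0.484 = 3386 → total 4144
20–39: 6819 × 0.952 = 6492
40–59: 2995 × 0.965 = 2890
60–79: 6996 × 0.951 = 6653
Net migration: 20–39 − 480 → 6012; 60–79 + 170 → 6823
End of period: [4144, 6012, 2890, 6823]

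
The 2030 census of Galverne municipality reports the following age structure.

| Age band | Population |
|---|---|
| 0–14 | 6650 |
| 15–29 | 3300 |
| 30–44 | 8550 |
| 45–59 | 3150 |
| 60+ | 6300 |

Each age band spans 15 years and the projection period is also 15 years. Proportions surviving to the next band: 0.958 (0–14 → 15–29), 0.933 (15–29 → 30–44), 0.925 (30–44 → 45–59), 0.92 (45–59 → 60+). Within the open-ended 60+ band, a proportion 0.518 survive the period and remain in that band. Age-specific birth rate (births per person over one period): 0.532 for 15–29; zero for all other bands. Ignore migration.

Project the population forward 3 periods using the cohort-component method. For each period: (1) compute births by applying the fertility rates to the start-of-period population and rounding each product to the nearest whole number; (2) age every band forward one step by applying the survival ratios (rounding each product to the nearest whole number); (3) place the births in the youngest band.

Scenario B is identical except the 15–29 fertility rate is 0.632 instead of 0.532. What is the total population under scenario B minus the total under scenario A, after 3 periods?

1273

Period 1:
Births: 3300 * 0.532 = 1756
15–29: 6650 * 0.958 = 6371
30–44: 3300 * 0.933 = 3079
45–59: 8550 * 0.925 = 7909
60+: 3150 * 0.92 + 6300 * 0.518 = 2898 + 3263 = 6161
Population now: 0–14=1756, 15–29=6371, 30–44=3079, 45–59=7909, 60+=6161
Period 2:
Births: 6371 * 0.532 = 3389
15–29: 1756 * 0.958 = 1682
30–44: 6371 * 0.933 = 5944
45–59: 3079 * 0.925 = 2848
60+: 7909 * 0.92 + 6161 * 0.518 = 7276 + 3191 = 10467
Population now: 0–14=3389, 15–29=1682, 30–44=5944, 45–59=2848, 60+=10467
Period 3:
Births: 1682 * 0.532 = 895
15–29: 3389 * 0.958 = 3247
30–44: 1682 * 0.933 = 1569
45–59: 5944 * 0.925 = 5498
60+: 2848 * 0.92 + 10467 * 0.518 = 2620 + 5422 = 8042
Population now: 0–14=895, 15–29=3247, 30–44=1569, 45–59=5498, 60+=8042
Scenario A total after 3 periods: 19251
Scenario B projection —
Period 1:
Births: 3300 * 0.632 = 2086
15–29: 6650 * 0.958 = 6371
30–44: 3300 * 0.933 = 3079
45–59: 8550 * 0.925 = 7909
60+: 3150 * 0.92 + 6300 * 0.518 = 2898 + 3263 = 6161
Population now: 0–14=2086, 15–29=6371, 30–44=3079, 45–59=7909, 60+=6161
Period 2:
Births: 6371 * 0.632 = 4026
15–29: 2086 * 0.958 = 1998
30–44: 6371 * 0.933 = 5944
45–59: 3079 * 0.925 = 2848
60+: 7909 * 0.92 + 6161 * 0.518 = 7276 + 3191 = 10467
Population now: 0–14=4026, 15–29=1998, 30–44=5944, 45–59=2848, 60+=10467
Period 3:
Births: 1998 * 0.632 = 1263
15–29: 4026 * 0.958 = 3857
30–44: 1998 * 0.933 = 1864
45–59: 5944 * 0.925 = 5498
60+: 2848 * 0.92 + 10467 * 0.518 = 2620 + 5422 = 8042
Population now: 0–14=1263, 15–29=3857, 30–44=1864, 45–59=5498, 60+=8042
Scenario B total after 3 periods: 20524
Difference B − A = 20524 − 19251 = 1273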